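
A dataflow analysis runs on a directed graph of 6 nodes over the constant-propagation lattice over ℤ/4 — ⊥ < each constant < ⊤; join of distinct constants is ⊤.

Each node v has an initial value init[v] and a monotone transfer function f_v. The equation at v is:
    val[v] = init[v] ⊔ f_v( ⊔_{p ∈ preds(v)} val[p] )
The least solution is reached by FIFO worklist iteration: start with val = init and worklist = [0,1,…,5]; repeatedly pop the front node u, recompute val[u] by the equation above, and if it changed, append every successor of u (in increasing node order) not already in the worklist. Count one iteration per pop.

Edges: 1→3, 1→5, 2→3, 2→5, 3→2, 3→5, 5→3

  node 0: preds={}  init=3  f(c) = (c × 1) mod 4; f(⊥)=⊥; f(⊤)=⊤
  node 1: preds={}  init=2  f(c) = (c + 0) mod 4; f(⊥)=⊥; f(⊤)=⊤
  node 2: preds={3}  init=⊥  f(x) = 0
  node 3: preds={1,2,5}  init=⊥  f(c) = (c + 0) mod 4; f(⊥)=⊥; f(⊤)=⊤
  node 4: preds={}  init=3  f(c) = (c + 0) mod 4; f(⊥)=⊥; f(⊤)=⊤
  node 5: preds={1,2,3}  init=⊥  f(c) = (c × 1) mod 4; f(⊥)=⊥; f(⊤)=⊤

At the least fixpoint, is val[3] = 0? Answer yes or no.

no

Trace (8 dequeues):
  [1] u=0 | in ⊥ | out 3 | ==
  [2] u=1 | in ⊥ | out 2 | ==
  [3] u=2 | in ⊥ | out 0 | prev ⊥ | push {}
  [4] u=3 | in ⊤ | out ⊤ | prev ⊥ | push {2}
  [5] u=4 | in ⊥ | out 3 | ==
  [6] u=5 | in ⊤ | out ⊤ | prev ⊥ | push {3}
  [7] u=2 | in ⊤ | out 0 | ==
  [8] u=3 | in ⊤ | out ⊤ | ==

Converged values:
  [0] 3
  [1] 2
  [2] 0
  [3] ⊤
  [4] 3
  [5] ⊤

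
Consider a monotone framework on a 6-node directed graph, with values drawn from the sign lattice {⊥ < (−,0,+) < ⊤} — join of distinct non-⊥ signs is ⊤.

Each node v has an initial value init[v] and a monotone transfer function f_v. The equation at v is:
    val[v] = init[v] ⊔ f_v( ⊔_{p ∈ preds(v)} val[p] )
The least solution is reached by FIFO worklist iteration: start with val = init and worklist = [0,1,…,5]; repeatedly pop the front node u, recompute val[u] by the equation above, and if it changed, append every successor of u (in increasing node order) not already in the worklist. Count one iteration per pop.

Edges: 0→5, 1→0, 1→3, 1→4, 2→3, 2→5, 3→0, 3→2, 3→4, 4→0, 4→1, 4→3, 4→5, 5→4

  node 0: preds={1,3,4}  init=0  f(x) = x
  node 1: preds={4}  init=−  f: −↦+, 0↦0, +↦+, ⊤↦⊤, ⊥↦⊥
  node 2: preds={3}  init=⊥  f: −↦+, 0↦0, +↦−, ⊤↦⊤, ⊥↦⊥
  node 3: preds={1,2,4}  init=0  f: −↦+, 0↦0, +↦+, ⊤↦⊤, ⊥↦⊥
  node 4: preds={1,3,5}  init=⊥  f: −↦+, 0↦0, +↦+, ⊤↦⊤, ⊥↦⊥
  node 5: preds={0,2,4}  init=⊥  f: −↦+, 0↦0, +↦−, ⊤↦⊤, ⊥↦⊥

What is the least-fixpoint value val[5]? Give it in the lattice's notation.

Worklist (13 pops):
  #1 pop 0: in=⊤ → ⊤ (was 0); enqueue []
  #2 pop 1: in=⊥ → − (no change)
  #3 pop 2: in=0 → 0 (was ⊥); enqueue []
  #4 pop 3: in=⊤ → ⊤ (was 0); enqueue [0,2]
  #5 pop 4: in=⊤ → ⊤ (was ⊥); enqueue [1,3]
  #6 pop 5: in=⊤ → ⊤ (was ⊥); enqueue [4]
  #7 pop 0: in=⊤ → ⊤ (no change)
  #8 pop 2: in=⊤ → ⊤ (was 0); enqueue [5]
  #9 pop 1: in=⊤ → ⊤ (was −); enqueue [0]
  #10 pop 3: in=⊤ → ⊤ (no change)
  #11 pop 4: in=⊤ → ⊤ (no change)
  #12 pop 5: in=⊤ → ⊤ (no change)
  #13 pop 0: in=⊤ → ⊤ (no change)

Fixpoint:
  val[0] = ⊤
  val[1] = ⊤
  val[2] = ⊤
  val[3] = ⊤
  val[4] = ⊤
  val[5] = ⊤

⊤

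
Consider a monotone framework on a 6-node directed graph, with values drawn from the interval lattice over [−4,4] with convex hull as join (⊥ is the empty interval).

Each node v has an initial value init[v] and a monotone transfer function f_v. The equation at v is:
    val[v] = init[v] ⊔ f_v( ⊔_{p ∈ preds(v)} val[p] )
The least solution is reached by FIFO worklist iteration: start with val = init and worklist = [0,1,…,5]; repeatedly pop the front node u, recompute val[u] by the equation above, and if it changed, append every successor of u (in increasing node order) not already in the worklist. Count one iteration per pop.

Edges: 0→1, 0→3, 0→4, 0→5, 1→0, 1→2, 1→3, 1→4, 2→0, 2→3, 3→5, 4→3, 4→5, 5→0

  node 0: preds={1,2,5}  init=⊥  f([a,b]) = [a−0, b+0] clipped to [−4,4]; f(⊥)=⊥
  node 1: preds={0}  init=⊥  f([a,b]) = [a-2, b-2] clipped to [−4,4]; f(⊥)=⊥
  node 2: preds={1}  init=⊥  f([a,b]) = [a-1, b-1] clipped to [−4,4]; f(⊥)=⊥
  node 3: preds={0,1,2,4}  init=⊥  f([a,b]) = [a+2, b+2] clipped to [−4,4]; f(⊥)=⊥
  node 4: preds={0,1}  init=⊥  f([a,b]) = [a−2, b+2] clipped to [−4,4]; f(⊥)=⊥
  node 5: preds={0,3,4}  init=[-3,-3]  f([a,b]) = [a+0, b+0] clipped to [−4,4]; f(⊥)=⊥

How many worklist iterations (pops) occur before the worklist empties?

33

Worklist (33 pops):
  #1 pop 0: in=[-3,-3] → [-3,-3] (was ⊥); enqueue []
  #2 pop 1: in=[-3,-3] → [-4,-4] (was ⊥); enqueue [0]
  #3 pop 2: in=[-4,-4] → [-4,-4] (was ⊥); enqueue []
  #4 pop 3: in=[-4,-3] → [-2,-1] (was ⊥); enqueue []
  #5 pop 4: in=[-4,-3] → [-4,-1] (was ⊥); enqueue [3]
  #6 pop 5: in=[-4,-1] → [-4,-1] (was [-3,-3]); enqueue []
  #7 pop 0: in=[-4,-1] → [-4,-1] (was [-3,-3]); enqueue [1,4,5]
  #8 pop 3: in=[-4,-1] → [-2,1] (was [-2,-1]); enqueue []
  #9 pop 1: in=[-4,-1] → [-4,-3] (was [-4,-4]); enqueue [0,2,3]
  #10 pop 4: in=[-4,-1] → [-4,1] (was [-4,-1]); enqueue []
  #11 pop 5: in=[-4,1] → [-4,1] (was [-4,-1]); enqueue []
  #12 pop 0: in=[-4,1] → [-4,1] (was [-4,-1]); enqueue [1,4,5]
  #13 pop 2: in=[-4,-3] → [-4,-4] (no change)
  #14 pop 3: in=[-4,1] → [-2,3] (was [-2,1]); enqueue []
  #15 pop 1: in=[-4,1] → [-4,-1] (was [-4,-3]); enqueue [0,2,3]
  #16 pop 4: in=[-4,1] → [-4,3] (was [-4,1]); enqueue []
  #17 pop 5: in=[-4,3] → [-4,3] (was [-4,1]); enqueue []
  #18 pop 0: in=[-4,3] → [-4,3] (was [-4,1]); enqueue [1,4,5]
  #19 pop 2: in=[-4,-1] → [-4,-2] (was [-4,-4]); enqueue [0]
  #20 pop 3: in=[-4,3] → [-2,4] (was [-2,3]); enqueue []
  #21 pop 1: in=[-4,3] → [-4,1] (was [-4,-1]); enqueue [2,3]
  #22 pop 4: in=[-4,3] → [-4,4] (was [-4,3]); enqueue []
  #23 pop 5: in=[-4,4] → [-4,4] (was [-4,3]); enqueue []
  #24 pop 0: in=[-4,4] → [-4,4] (was [-4,3]); enqueue [1,4,5]
  #25 pop 2: in=[-4,1] → [-4,0] (was [-4,-2]); enqueue [0]
  #26 pop 3: in=[-4,4] → [-2,4] (no change)
  #27 pop 1: in=[-4,4] → [-4,2] (was [-4,1]); enqueue [2,3]
  #28 pop 4: in=[-4,4] → [-4,4] (no change)
  #29 pop 5: in=[-4,4] → [-4,4] (no change)
  #30 pop 0: in=[-4,4] → [-4,4] (no change)
  #31 pop 2: in=[-4,2] → [-4,1] (was [-4,0]); enqueue [0]
  #32 pop 3: in=[-4,4] → [-2,4] (no change)
  #33 pop 0: in=[-4,4] → [-4,4] (no change)

Fixpoint:
  val[0] = [-4,4]
  val[1] = [-4,2]
  val[2] = [-4,1]
  val[3] = [-2,4]
  val[4] = [-4,4]
  val[5] = [-4,4]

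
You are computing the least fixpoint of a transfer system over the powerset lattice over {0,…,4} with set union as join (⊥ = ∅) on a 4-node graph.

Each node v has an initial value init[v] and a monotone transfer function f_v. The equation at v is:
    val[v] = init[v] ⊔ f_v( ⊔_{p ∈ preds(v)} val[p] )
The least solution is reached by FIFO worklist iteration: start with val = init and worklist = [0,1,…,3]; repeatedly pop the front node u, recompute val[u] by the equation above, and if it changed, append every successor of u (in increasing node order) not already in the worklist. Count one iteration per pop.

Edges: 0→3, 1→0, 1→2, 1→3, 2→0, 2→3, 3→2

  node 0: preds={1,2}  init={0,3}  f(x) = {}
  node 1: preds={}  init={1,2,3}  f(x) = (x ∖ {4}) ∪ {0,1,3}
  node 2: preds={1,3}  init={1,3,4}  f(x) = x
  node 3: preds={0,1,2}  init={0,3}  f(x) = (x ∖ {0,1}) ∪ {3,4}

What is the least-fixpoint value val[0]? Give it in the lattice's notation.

{0,3}

Trace (6 dequeues):
  [1] u=0 | in {1,2,3,4} | out {0,3} | ==
  [2] u=1 | in {} | out {0,1,2,3} | prev {1,2,3} | push {0}
  [3] u=2 | in {0,1,2,3} | out {0,1,2,3,4} | prev {1,3,4} | push {}
  [4] u=3 | in {0,1,2,3,4} | out {0,2,3,4} | prev {0,3} | push {2}
  [5] u=0 | in {0,1,2,3,4} | out {0,3} | ==
  [6] u=2 | in {0,1,2,3,4} | out {0,1,2,3,4} | ==

Converged values:
  [0] {0,3}
  [1] {0,1,2,3}
  [2] {0,1,2,3,4}
  [3] {0,2,3,4}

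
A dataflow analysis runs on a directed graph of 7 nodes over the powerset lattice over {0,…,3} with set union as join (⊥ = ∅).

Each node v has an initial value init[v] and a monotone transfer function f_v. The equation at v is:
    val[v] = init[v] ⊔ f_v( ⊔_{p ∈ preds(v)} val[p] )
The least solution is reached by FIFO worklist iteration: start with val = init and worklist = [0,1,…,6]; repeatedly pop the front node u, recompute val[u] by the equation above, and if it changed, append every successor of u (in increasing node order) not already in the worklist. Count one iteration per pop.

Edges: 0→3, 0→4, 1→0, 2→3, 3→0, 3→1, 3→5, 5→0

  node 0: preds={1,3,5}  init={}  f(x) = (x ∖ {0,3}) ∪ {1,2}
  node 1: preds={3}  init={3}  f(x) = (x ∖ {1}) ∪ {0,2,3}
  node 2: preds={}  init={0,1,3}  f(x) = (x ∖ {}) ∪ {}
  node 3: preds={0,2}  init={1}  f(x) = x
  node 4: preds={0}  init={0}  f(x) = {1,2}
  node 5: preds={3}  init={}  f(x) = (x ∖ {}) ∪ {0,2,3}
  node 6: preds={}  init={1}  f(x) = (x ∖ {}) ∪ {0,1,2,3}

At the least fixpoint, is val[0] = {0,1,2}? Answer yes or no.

Worklist (9 pops):
  #1 pop 0: in={1,3} → {1,2} (was {}); enqueue []
  #2 pop 1: in={1} → {0,2,3} (was {3}); enqueue [0]
  #3 pop 2: in={} → {0,1,3} (no change)
  #4 pop 3: in={0,1,2,3} → {0,1,2,3} (was {1}); enqueue [1]
  #5 pop 4: in={1,2} → {0,1,2} (was {0}); enqueue []
  #6 pop 5: in={0,1,2,3} → {0,1,2,3} (was {}); enqueue []
  #7 pop 6: in={} → {0,1,2,3} (was {1}); enqueue []
  #8 pop 0: in={0,1,2,3} → {1,2} (no change)
  #9 pop 1: in={0,1,2,3} → {0,2,3} (no change)

Fixpoint:
  val[0] = {1,2}
  val[1] = {0,2,3}
  val[2] = {0,1,3}
  val[3] = {0,1,2,3}
  val[4] = {0,1,2}
  val[5] = {0,1,2,3}
  val[6] = {0,1,2,3}

no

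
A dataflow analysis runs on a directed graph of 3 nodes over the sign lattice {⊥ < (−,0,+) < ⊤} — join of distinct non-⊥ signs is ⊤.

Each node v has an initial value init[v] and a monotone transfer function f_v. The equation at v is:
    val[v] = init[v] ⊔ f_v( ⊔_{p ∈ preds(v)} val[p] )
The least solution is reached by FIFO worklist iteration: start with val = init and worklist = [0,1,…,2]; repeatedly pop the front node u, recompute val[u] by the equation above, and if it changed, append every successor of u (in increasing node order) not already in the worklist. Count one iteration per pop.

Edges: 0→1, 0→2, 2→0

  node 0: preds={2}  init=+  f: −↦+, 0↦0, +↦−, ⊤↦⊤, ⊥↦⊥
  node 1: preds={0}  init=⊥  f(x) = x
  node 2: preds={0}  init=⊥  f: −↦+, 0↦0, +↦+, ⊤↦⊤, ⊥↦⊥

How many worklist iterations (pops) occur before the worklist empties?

7

Trace (7 dequeues):
  [1] u=0 | in ⊥ | out + | ==
  [2] u=1 | in + | out + | prev ⊥ | push {}
  [3] u=2 | in + | out + | prev ⊥ | push {0}
  [4] u=0 | in + | out ⊤ | prev + | push {1,2}
  [5] u=1 | in ⊤ | out ⊤ | prev + | push {}
  [6] u=2 | in ⊤ | out ⊤ | prev + | push {0}
  [7] u=0 | in ⊤ | out ⊤ | ==

Converged values:
  [0] ⊤
  [1] ⊤
  [2] ⊤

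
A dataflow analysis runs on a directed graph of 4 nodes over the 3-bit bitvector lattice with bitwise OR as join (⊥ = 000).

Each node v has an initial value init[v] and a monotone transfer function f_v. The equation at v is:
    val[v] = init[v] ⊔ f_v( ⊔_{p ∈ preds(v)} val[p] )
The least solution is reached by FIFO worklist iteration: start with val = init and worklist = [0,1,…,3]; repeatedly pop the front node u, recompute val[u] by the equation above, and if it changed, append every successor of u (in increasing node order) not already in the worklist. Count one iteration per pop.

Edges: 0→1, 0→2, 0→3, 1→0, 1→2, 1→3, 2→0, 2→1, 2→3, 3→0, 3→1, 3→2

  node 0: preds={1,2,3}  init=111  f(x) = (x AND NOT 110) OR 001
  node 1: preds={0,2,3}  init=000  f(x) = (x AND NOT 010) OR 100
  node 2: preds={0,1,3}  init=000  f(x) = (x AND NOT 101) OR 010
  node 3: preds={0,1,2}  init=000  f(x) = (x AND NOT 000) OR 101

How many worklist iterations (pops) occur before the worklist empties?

Iteration log — 7 steps:
  step 1. node 0  ⊔preds=000  new=111  stable
  step 2. node 1  ⊔preds=111  new=101  old=000  +wl: 0
  step 3. node 2  ⊔preds=111  new=010  old=000  +wl: 1
  step 4. node 3  ⊔preds=111  new=111  old=000  +wl: 2
  step 5. node 0  ⊔preds=111  new=111  stable
  step 6. node 1  ⊔preds=111  new=101  stable
  step 7. node 2  ⊔preds=111  new=010  stable

Least fixpoint reached:
  node 0: 111
  node 1: 101
  node 2: 010
  node 3: 111

7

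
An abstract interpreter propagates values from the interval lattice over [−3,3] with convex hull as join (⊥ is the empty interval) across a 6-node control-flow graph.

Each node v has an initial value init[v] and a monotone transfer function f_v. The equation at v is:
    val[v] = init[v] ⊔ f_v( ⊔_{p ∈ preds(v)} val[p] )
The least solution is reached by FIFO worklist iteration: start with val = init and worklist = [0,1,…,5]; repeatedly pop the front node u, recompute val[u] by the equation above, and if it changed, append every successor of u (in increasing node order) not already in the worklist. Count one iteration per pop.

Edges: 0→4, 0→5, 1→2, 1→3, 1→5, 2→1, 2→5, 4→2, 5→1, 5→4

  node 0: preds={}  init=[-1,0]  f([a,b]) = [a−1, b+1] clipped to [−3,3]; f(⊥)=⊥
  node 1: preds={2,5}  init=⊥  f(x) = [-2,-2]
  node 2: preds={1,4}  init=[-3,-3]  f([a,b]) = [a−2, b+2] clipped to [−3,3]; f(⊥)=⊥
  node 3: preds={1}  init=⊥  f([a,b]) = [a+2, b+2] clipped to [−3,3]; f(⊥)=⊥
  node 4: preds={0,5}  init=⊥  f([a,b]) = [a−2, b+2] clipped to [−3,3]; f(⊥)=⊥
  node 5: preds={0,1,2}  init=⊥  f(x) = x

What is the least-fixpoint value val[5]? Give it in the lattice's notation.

[-3,3]

Iteration log — 14 steps:
  step 1. node 0  ⊔preds=⊥  new=[-1,0]  stable
  step 2. node 1  ⊔preds=[-3,-3]  new=[-2,-2]  old=⊥  +wl: 
  step 3. node 2  ⊔preds=[-2,-2]  new=[-3,0]  old=[-3,-3]  +wl: 1
  step 4. node 3  ⊔preds=[-2,-2]  new=[0,0]  old=⊥  +wl: 
  step 5. node 4  ⊔preds=[-1,0]  new=[-3,2]  old=⊥  +wl: 2
  step 6. node 5  ⊔preds=[-3,0]  new=[-3,0]  old=⊥  +wl: 4
  step 7. node 1  ⊔preds=[-3,0]  new=[-2,-2]  stable
  step 8. node 2  ⊔preds=[-3,2]  new=[-3,3]  old=[-3,0]  +wl: 1,5
  step 9. node 4  ⊔preds=[-3,0]  new=[-3,2]  stable
  step 10. node 1  ⊔preds=[-3,3]  new=[-2,-2]  stable
  step 11. node 5  ⊔preds=[-3,3]  new=[-3,3]  old=[-3,0]  +wl: 1,4
  step 12. node 1  ⊔preds=[-3,3]  new=[-2,-2]  stable
  step 13. node 4  ⊔preds=[-3,3]  new=[-3,3]  old=[-3,2]  +wl: 2
  step 14. node 2  ⊔preds=[-3,3]  new=[-3,3]  stable

Least fixpoint reached:
  node 0: [-1,0]
  node 1: [-2,-2]
  node 2: [-3,3]
  node 3: [0,0]
  node 4: [-3,3]
  node 5: [-3,3]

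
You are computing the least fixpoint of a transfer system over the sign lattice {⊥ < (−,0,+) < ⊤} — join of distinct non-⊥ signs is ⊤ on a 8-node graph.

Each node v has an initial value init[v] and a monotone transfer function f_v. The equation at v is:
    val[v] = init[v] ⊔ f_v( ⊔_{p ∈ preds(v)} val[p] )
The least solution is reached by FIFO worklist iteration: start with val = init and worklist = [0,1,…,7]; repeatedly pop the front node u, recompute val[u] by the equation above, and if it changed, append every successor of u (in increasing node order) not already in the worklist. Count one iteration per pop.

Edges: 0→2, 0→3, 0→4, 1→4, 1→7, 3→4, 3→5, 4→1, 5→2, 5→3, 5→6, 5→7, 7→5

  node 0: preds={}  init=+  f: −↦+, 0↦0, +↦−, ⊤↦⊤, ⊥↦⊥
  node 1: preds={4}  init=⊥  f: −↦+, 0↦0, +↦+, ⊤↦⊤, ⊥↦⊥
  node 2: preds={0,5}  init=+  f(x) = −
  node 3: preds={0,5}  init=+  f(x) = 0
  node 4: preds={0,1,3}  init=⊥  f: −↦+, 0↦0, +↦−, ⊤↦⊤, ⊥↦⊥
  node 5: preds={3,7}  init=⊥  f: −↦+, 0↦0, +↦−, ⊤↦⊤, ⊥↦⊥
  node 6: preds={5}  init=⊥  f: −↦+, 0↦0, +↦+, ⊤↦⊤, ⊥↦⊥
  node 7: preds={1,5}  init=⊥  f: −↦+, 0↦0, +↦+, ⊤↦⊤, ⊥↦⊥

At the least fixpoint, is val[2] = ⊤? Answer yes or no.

yes

Worklist (14 pops):
  #1 pop 0: in=⊥ → + (no change)
  #2 pop 1: in=⊥ → ⊥ (no change)
  #3 pop 2: in=+ → ⊤ (was +); enqueue []
  #4 pop 3: in=+ → ⊤ (was +); enqueue []
  #5 pop 4: in=⊤ → ⊤ (was ⊥); enqueue [1]
  #6 pop 5: in=⊤ → ⊤ (was ⊥); enqueue [2,3]
  #7 pop 6: in=⊤ → ⊤ (was ⊥); enqueue []
  #8 pop 7: in=⊤ → ⊤ (was ⊥); enqueue [5]
  #9 pop 1: in=⊤ → ⊤ (was ⊥); enqueue [4,7]
  #10 pop 2: in=⊤ → ⊤ (no change)
  #11 pop 3: in=⊤ → ⊤ (no change)
  #12 pop 5: in=⊤ → ⊤ (no change)
  #13 pop 4: in=⊤ → ⊤ (no change)
  #14 pop 7: in=⊤ → ⊤ (no change)

Fixpoint:
  val[0] = +
  val[1] = ⊤
  val[2] = ⊤
  val[3] = ⊤
  val[4] = ⊤
  val[5] = ⊤
  val[6] = ⊤
  val[7] = ⊤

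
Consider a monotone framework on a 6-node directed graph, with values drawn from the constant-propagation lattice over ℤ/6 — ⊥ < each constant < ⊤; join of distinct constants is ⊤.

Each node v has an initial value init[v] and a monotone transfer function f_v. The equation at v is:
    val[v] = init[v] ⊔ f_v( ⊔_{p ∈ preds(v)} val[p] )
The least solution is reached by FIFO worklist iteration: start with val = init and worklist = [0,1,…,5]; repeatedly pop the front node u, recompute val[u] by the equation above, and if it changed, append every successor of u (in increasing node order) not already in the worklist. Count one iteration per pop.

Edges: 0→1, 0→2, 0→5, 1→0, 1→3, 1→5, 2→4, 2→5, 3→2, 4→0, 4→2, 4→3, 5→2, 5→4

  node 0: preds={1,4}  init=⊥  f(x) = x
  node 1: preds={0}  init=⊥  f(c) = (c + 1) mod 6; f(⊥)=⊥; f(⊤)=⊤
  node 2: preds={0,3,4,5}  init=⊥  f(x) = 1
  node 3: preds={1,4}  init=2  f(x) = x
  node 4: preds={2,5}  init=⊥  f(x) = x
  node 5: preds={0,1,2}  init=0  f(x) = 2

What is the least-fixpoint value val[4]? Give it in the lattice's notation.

⊤

Worklist (15 pops):
  #1 pop 0: in=⊥ → ⊥ (no change)
  #2 pop 1: in=⊥ → ⊥ (no change)
  #3 pop 2: in=⊤ → 1 (was ⊥); enqueue []
  #4 pop 3: in=⊥ → 2 (no change)
  #5 pop 4: in=⊤ → ⊤ (was ⊥); enqueue [0,2,3]
  #6 pop 5: in=1 → ⊤ (was 0); enqueue [4]
  #7 pop 0: in=⊤ → ⊤ (was ⊥); enqueue [1,5]
  #8 pop 2: in=⊤ → 1 (no change)
  #9 pop 3: in=⊤ → ⊤ (was 2); enqueue [2]
  #10 pop 4: in=⊤ → ⊤ (no change)
  #11 pop 1: in=⊤ → ⊤ (was ⊥); enqueue [0,3]
  #12 pop 5: in=⊤ → ⊤ (no change)
  #13 pop 2: in=⊤ → 1 (no change)
  #14 pop 0: in=⊤ → ⊤ (no change)
  #15 pop 3: in=⊤ → ⊤ (no change)

Fixpoint:
  val[0] = ⊤
  val[1] = ⊤
  val[2] = 1
  val[3] = ⊤
  val[4] = ⊤
  val[5] = ⊤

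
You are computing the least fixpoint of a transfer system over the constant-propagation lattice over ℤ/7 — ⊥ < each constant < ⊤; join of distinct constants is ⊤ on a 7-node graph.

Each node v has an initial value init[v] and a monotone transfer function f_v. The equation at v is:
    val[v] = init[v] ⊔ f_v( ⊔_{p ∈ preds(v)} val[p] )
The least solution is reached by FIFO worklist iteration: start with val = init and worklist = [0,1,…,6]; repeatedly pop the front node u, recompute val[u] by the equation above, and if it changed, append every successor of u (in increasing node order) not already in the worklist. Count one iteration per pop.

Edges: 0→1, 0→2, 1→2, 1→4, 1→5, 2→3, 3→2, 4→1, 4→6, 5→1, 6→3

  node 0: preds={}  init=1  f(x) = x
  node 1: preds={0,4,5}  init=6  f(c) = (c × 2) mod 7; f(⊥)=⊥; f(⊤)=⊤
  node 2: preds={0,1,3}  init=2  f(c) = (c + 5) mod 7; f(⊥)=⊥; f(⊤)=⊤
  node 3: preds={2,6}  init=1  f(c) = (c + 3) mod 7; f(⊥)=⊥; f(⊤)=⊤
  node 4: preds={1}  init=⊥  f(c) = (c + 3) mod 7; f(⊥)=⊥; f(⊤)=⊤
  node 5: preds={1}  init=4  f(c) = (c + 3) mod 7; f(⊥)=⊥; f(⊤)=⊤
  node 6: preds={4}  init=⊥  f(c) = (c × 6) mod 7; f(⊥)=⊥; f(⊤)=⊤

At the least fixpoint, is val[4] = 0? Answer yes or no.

Trace (10 dequeues):
  [1] u=0 | in ⊥ | out 1 | ==
  [2] u=1 | in ⊤ | out ⊤ | prev 6 | push {}
  [3] u=2 | in ⊤ | out ⊤ | prev 2 | push {}
  [4] u=3 | in ⊤ | out ⊤ | prev 1 | push {2}
  [5] u=4 | in ⊤ | out ⊤ | prev ⊥ | push {1}
  [6] u=5 | in ⊤ | out ⊤ | prev 4 | push {}
  [7] u=6 | in ⊤ | out ⊤ | prev ⊥ | push {3}
  [8] u=2 | in ⊤ | out ⊤ | ==
  [9] u=1 | in ⊤ | out ⊤ | ==
  [10] u=3 | in ⊤ | out ⊤ | ==

Converged values:
  [0] 1
  [1] ⊤
  [2] ⊤
  [3] ⊤
  [4] ⊤
  [5] ⊤
  [6] ⊤

no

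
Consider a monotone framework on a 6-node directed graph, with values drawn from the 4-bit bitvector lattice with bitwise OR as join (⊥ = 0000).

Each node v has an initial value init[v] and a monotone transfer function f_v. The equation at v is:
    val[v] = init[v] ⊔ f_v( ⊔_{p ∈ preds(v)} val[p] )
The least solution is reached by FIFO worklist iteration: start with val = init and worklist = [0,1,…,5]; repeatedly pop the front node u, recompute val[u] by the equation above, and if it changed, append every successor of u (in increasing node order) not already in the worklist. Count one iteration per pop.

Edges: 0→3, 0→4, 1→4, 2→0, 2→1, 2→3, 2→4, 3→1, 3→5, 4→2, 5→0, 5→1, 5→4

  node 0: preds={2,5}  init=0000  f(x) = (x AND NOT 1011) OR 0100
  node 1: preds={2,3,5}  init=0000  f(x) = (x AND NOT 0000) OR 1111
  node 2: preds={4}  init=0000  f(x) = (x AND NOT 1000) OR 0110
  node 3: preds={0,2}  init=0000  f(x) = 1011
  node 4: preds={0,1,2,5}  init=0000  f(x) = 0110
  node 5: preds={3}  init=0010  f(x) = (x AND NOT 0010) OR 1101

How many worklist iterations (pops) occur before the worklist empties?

Iteration log — 10 steps:
  step 1. node 0  ⊔preds=0010  new=0100  old=0000  +wl: 
  step 2. node 1  ⊔preds=0010  new=1111  old=0000  +wl: 
  step 3. node 2  ⊔preds=0000  new=0110  old=0000  +wl: 0,1
  step 4. node 3  ⊔preds=0110  new=1011  old=0000  +wl: 
  step 5. node 4  ⊔preds=1111  new=0110  old=0000  +wl: 2
  step 6. node 5  ⊔preds=1011  new=1111  old=0010  +wl: 4
  step 7. node 0  ⊔preds=1111  new=0100  stable
  step 8. node 1  ⊔preds=1111  new=1111  stable
  step 9. node 2  ⊔preds=0110  new=0110  stable
  step 10. node 4  ⊔preds=1111  new=0110  stable

Least fixpoint reached:
  node 0: 0100
  node 1: 1111
  node 2: 0110
  node 3: 1011
  node 4: 0110
  node 5: 1111

10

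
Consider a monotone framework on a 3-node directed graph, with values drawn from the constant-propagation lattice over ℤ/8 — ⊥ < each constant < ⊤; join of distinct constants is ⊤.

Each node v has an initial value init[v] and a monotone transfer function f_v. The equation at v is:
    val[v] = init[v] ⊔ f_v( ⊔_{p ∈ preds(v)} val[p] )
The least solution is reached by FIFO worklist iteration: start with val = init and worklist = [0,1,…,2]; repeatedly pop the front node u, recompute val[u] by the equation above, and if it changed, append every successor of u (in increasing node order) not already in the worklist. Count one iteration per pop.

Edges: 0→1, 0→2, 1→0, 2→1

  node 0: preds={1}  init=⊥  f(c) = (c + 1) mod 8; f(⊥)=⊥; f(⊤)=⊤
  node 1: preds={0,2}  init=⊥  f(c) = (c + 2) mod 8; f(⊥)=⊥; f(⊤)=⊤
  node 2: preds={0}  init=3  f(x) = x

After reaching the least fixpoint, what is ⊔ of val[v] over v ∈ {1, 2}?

⊤

Worklist (9 pops):
  #1 pop 0: in=⊥ → ⊥ (no change)
  #2 pop 1: in=3 → 5 (was ⊥); enqueue [0]
  #3 pop 2: in=⊥ → 3 (no change)
  #4 pop 0: in=5 → 6 (was ⊥); enqueue [1,2]
  #5 pop 1: in=⊤ → ⊤ (was 5); enqueue [0]
  #6 pop 2: in=6 → ⊤ (was 3); enqueue [1]
  #7 pop 0: in=⊤ → ⊤ (was 6); enqueue [2]
  #8 pop 1: in=⊤ → ⊤ (no change)
  #9 pop 2: in=⊤ → ⊤ (no change)

Fixpoint:
  val[0] = ⊤
  val[1] = ⊤
  val[2] = ⊤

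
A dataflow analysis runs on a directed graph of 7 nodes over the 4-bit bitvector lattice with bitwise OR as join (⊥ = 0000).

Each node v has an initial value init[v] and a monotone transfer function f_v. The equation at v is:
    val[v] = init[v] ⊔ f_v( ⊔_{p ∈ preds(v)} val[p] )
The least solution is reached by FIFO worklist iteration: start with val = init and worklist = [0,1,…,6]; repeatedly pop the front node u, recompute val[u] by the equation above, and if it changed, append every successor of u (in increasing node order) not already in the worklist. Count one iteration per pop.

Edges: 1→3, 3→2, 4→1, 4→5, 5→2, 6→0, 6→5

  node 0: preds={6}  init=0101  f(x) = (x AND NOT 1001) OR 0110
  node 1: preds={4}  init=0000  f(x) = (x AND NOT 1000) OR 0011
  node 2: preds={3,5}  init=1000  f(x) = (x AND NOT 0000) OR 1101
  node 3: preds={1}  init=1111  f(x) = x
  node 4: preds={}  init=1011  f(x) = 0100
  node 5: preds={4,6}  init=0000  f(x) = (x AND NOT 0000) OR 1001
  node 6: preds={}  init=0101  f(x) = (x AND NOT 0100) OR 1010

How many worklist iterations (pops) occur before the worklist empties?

Iteration log — 12 steps:
  step 1. node 0  ⊔preds=0101  new=0111  old=0101  +wl: 
  step 2. node 1  ⊔preds=1011  new=0011  old=0000  +wl: 
  step 3. node 2  ⊔preds=1111  new=1111  old=1000  +wl: 
  step 4. node 3  ⊔preds=0011  new=1111  stable
  step 5. node 4  ⊔preds=0000  new=1111  old=1011  +wl: 1
  step 6. node 5  ⊔preds=1111  new=1111  old=0000  +wl: 2
  step 7. node 6  ⊔preds=0000  new=1111  old=0101  +wl: 0,5
  step 8. node 1  ⊔preds=1111  new=0111  old=0011  +wl: 3
  step 9. node 2  ⊔preds=1111  new=1111  stable
  step 10. node 0  ⊔preds=1111  new=0111  stable
  step 11. node 5  ⊔preds=1111  new=1111  stable
  step 12. node 3  ⊔preds=0111  new=1111  stable

Least fixpoint reached:
  node 0: 0111
  node 1: 0111
  node 2: 1111
  node 3: 1111
  node 4: 1111
  node 5: 1111
  node 6: 1111

12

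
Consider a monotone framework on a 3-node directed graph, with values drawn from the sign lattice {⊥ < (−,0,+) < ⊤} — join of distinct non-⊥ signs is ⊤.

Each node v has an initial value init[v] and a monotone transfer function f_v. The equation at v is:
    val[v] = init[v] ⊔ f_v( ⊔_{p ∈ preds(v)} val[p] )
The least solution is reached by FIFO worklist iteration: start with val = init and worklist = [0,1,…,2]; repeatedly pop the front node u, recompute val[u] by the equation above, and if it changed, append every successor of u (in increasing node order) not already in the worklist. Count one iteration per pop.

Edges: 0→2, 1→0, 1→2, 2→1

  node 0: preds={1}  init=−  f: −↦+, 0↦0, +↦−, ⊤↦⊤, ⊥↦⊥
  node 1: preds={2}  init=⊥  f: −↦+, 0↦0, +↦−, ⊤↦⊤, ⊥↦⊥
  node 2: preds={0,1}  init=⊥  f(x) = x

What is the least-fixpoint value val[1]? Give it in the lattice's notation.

⊤

Trace (9 dequeues):
  [1] u=0 | in ⊥ | out − | ==
  [2] u=1 | in ⊥ | out ⊥ | ==
  [3] u=2 | in − | out − | prev ⊥ | push {1}
  [4] u=1 | in − | out + | prev ⊥ | push {0,2}
  [5] u=0 | in + | out − | ==
  [6] u=2 | in ⊤ | out ⊤ | prev − | push {1}
  [7] u=1 | in ⊤ | out ⊤ | prev + | push {0,2}
  [8] u=0 | in ⊤ | out ⊤ | prev − | push {}
  [9] u=2 | in ⊤ | out ⊤ | ==

Converged values:
  [0] ⊤
  [1] ⊤
  [2] ⊤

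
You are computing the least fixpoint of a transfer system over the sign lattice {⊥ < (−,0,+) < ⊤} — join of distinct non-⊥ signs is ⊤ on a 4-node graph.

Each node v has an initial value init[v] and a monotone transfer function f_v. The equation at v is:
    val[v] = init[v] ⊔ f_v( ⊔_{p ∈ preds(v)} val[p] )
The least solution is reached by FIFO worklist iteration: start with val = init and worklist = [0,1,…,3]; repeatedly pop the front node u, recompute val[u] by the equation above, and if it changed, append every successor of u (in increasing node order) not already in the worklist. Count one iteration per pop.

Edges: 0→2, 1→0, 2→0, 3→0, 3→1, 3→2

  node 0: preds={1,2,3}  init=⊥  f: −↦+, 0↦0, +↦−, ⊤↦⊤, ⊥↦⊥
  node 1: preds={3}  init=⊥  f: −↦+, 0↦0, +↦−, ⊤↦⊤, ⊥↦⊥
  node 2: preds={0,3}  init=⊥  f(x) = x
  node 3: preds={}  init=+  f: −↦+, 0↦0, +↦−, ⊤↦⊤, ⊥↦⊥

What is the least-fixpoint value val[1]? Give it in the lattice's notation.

Worklist (6 pops):
  #1 pop 0: in=+ → − (was ⊥); enqueue []
  #2 pop 1: in=+ → − (was ⊥); enqueue [0]
  #3 pop 2: in=⊤ → ⊤ (was ⊥); enqueue []
  #4 pop 3: in=⊥ → + (no change)
  #5 pop 0: in=⊤ → ⊤ (was −); enqueue [2]
  #6 pop 2: in=⊤ → ⊤ (no change)

Fixpoint:
  val[0] = ⊤
  val[1] = −
  val[2] = ⊤
  val[3] = +

−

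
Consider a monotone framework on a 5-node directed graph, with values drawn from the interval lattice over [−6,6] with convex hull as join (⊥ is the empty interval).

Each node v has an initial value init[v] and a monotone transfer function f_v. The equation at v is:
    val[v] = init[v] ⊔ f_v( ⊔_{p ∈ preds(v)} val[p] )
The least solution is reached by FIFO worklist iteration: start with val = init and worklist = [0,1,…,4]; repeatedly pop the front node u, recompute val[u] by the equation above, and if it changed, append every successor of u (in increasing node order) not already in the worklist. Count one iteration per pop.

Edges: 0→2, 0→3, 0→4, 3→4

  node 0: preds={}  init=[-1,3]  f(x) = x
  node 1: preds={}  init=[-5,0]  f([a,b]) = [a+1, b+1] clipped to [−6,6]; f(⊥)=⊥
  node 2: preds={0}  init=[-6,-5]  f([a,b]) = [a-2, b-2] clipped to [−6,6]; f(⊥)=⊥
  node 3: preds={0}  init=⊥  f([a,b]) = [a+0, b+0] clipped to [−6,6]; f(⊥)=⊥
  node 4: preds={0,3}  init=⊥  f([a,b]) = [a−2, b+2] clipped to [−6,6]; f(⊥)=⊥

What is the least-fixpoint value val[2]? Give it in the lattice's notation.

[-6,1]

Trace (5 dequeues):
  [1] u=0 | in ⊥ | out [-1,3] | ==
  [2] u=1 | in ⊥ | out [-5,0] | ==
  [3] u=2 | in [-1,3] | out [-6,1] | prev [-6,-5] | push {}
  [4] u=3 | in [-1,3] | out [-1,3] | prev ⊥ | push {}
  [5] u=4 | in [-1,3] | out [-3,5] | prev ⊥ | push {}

Converged values:
  [0] [-1,3]
  [1] [-5,0]
  [2] [-6,1]
  [3] [-1,3]
  [4] [-3,5]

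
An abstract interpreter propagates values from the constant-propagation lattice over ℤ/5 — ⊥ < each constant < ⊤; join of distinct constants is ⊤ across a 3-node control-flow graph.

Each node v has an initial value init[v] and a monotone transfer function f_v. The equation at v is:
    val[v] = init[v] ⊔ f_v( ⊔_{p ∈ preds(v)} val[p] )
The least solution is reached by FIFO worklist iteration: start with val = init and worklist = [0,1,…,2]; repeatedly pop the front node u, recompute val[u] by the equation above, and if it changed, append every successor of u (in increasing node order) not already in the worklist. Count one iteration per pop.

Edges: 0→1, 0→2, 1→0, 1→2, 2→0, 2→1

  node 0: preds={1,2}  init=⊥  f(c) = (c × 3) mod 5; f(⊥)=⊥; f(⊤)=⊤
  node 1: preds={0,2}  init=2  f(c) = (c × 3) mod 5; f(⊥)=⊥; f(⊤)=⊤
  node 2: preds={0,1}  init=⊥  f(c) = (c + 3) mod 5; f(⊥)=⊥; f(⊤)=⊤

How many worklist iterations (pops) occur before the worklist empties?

6

Worklist (6 pops):
  #1 pop 0: in=2 → 1 (was ⊥); enqueue []
  #2 pop 1: in=1 → ⊤ (was 2); enqueue [0]
  #3 pop 2: in=⊤ → ⊤ (was ⊥); enqueue [1]
  #4 pop 0: in=⊤ → ⊤ (was 1); enqueue [2]
  #5 pop 1: in=⊤ → ⊤ (no change)
  #6 pop 2: in=⊤ → ⊤ (no change)

Fixpoint:
  val[0] = ⊤
  val[1] = ⊤
  val[2] = ⊤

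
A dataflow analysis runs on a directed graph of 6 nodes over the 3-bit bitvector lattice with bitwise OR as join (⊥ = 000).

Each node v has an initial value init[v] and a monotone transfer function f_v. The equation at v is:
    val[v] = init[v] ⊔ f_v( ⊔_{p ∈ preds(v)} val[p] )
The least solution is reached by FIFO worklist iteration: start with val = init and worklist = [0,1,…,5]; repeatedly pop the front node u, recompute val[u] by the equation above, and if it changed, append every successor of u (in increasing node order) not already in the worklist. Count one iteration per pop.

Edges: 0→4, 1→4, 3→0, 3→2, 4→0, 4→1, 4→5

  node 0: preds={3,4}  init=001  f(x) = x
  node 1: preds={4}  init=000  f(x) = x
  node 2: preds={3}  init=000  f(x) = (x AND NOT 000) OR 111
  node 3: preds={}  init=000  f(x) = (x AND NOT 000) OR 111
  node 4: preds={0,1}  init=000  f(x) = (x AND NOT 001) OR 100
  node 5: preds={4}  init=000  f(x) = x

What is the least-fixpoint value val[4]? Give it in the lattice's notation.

110

Iteration log — 14 steps:
  step 1. node 0  ⊔preds=000  new=001  stable
  step 2. node 1  ⊔preds=000  new=000  stable
  step 3. node 2  ⊔preds=000  new=111  old=000  +wl: 
  step 4. node 3  ⊔preds=000  new=111  old=000  +wl: 0,2
  step 5. node 4  ⊔preds=001  new=100  old=000  +wl: 1
  step 6. node 5  ⊔preds=100  new=100  old=000  +wl: 
  step 7. node 0  ⊔preds=111  new=111  old=001  +wl: 4
  step 8. node 2  ⊔preds=111  new=111  stable
  step 9. node 1  ⊔preds=100  new=100  old=000  +wl: 
  step 10. node 4  ⊔preds=111  new=110  old=100  +wl: 0,1,5
  step 11. node 0  ⊔preds=111  new=111  stable
  step 12. node 1  ⊔preds=110  new=110  old=100  +wl: 4
  step 13. node 5  ⊔preds=110  new=110  old=100  +wl: 
  step 14. node 4  ⊔preds=111  new=110  stable

Least fixpoint reached:
  node 0: 111
  node 1: 110
  node 2: 111
  node 3: 111
  node 4: 110
  node 5: 110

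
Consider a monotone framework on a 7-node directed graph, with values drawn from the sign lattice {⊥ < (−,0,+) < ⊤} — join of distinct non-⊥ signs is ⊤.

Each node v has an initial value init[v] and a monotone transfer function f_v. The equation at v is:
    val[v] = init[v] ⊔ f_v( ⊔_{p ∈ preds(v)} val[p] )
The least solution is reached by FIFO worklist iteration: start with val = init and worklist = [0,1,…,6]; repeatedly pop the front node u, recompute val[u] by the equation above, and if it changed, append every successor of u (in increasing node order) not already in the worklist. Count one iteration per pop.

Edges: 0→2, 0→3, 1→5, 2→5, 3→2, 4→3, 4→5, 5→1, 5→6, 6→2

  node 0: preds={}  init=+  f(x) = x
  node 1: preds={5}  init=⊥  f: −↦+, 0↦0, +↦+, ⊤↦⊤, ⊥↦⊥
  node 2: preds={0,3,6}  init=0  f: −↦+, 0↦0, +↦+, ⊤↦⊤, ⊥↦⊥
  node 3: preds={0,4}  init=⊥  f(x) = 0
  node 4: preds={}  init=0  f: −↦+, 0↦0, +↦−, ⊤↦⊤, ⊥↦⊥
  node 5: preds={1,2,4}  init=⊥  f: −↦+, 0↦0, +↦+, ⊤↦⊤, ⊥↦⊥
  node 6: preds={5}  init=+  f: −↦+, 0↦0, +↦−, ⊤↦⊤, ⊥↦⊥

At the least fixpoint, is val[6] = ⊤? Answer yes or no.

Worklist (10 pops):
  #1 pop 0: in=⊥ → + (no change)
  #2 pop 1: in=⊥ → ⊥ (no change)
  #3 pop 2: in=+ → ⊤ (was 0); enqueue []
  #4 pop 3: in=⊤ → 0 (was ⊥); enqueue [2]
  #5 pop 4: in=⊥ → 0 (no change)
  #6 pop 5: in=⊤ → ⊤ (was ⊥); enqueue [1]
  #7 pop 6: in=⊤ → ⊤ (was +); enqueue []
  #8 pop 2: in=⊤ → ⊤ (no change)
  #9 pop 1: in=⊤ → ⊤ (was ⊥); enqueue [5]
  #10 pop 5: in=⊤ → ⊤ (no change)

Fixpoint:
  val[0] = +
  val[1] = ⊤
  val[2] = ⊤
  val[3] = 0
  val[4] = 0
  val[5] = ⊤
  val[6] = ⊤

yes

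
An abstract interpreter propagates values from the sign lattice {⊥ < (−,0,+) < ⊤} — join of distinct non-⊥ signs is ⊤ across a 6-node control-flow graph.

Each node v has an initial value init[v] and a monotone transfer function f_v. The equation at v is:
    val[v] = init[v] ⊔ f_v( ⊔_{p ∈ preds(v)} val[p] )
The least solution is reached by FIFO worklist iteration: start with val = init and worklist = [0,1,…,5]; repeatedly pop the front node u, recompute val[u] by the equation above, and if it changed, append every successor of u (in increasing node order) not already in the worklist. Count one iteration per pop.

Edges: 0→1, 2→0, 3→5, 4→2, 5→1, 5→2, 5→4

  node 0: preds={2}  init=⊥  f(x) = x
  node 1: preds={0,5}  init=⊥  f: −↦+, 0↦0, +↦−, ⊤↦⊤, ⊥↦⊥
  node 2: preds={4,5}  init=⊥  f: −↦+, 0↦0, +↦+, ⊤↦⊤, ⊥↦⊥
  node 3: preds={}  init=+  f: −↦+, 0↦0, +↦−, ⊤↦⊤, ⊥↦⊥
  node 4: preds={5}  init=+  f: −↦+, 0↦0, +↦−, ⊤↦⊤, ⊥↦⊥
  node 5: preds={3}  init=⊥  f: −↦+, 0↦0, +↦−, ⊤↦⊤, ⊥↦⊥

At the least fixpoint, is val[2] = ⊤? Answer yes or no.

yes

Trace (12 dequeues):
  [1] u=0 | in ⊥ | out ⊥ | ==
  [2] u=1 | in ⊥ | out ⊥ | ==
  [3] u=2 | in + | out + | prev ⊥ | push {0}
  [4] u=3 | in ⊥ | out + | ==
  [5] u=4 | in ⊥ | out + | ==
  [6] u=5 | in + | out − | prev ⊥ | push {1,2,4}
  [7] u=0 | in + | out + | prev ⊥ | push {}
  [8] u=1 | in ⊤ | out ⊤ | prev ⊥ | push {}
  [9] u=2 | in ⊤ | out ⊤ | prev + | push {0}
  [10] u=4 | in − | out + | ==
  [11] u=0 | in ⊤ | out ⊤ | prev + | push {1}
  [12] u=1 | in ⊤ | out ⊤ | ==

Converged values:
  [0] ⊤
  [1] ⊤
  [2] ⊤
  [3] +
  [4] +
  [5] −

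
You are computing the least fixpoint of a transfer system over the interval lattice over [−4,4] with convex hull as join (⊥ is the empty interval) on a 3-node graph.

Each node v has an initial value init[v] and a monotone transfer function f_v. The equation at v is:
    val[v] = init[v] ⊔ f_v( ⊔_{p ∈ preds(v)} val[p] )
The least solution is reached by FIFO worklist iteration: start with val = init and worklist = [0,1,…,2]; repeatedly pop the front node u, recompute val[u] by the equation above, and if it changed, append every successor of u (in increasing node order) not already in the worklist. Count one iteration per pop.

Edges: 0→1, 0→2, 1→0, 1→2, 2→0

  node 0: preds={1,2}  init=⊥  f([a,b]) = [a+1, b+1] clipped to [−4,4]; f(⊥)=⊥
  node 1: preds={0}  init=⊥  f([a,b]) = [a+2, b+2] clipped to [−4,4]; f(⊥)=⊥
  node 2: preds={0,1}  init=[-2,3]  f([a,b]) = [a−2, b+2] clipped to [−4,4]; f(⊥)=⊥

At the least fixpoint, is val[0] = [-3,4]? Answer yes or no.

yes

Trace (10 dequeues):
  [1] u=0 | in [-2,3] | out [-1,4] | prev ⊥ | push {}
  [2] u=1 | in [-1,4] | out [1,4] | prev ⊥ | push {0}
  [3] u=2 | in [-1,4] | out [-3,4] | prev [-2,3] | push {}
  [4] u=0 | in [-3,4] | out [-2,4] | prev [-1,4] | push {1,2}
  [5] u=1 | in [-2,4] | out [0,4] | prev [1,4] | push {0}
  [6] u=2 | in [-2,4] | out [-4,4] | prev [-3,4] | push {}
  [7] u=0 | in [-4,4] | out [-3,4] | prev [-2,4] | push {1,2}
  [8] u=1 | in [-3,4] | out [-1,4] | prev [0,4] | push {0}
  [9] u=2 | in [-3,4] | out [-4,4] | ==
  [10] u=0 | in [-4,4] | out [-3,4] | ==

Converged values:
  [0] [-3,4]
  [1] [-1,4]
  [2] [-4,4]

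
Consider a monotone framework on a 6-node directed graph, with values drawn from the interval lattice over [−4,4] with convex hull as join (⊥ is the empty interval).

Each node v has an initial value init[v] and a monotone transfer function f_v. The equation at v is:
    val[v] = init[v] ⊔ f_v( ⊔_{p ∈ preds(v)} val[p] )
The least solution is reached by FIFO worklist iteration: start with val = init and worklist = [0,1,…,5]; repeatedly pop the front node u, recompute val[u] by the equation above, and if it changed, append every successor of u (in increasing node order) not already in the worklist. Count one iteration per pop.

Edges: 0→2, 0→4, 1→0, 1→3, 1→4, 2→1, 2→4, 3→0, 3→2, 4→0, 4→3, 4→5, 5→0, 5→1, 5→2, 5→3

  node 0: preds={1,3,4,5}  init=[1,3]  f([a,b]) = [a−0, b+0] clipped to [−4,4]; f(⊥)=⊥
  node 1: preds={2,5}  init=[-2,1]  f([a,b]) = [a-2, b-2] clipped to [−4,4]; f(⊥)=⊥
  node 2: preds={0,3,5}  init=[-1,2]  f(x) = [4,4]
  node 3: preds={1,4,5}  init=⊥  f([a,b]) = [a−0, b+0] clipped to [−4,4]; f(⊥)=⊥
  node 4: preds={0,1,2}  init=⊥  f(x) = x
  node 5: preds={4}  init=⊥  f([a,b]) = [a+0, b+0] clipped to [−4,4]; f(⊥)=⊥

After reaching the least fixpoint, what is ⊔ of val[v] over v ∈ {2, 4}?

Iteration log — 20 steps:
  step 1. node 0  ⊔preds=[-2,1]  new=[-2,3]  old=[1,3]  +wl: 
  step 2. node 1  ⊔preds=[-1,2]  new=[-3,1]  old=[-2,1]  +wl: 0
  step 3. node 2  ⊔preds=[-2,3]  new=[-1,4]  old=[-1,2]  +wl: 1
  step 4. node 3  ⊔preds=[-3,1]  new=[-3,1]  old=⊥  +wl: 2
  step 5. node 4  ⊔preds=[-3,4]  new=[-3,4]  old=⊥  +wl: 3
  step 6. node 5  ⊔preds=[-3,4]  new=[-3,4]  old=⊥  +wl: 
  step 7. node 0  ⊔preds=[-3,4]  new=[-3,4]  old=[-2,3]  +wl: 4
  step 8. node 1  ⊔preds=[-3,4]  new=[-4,2]  old=[-3,1]  +wl: 0
  step 9. node 2  ⊔preds=[-3,4]  new=[-1,4]  stable
  step 10. node 3  ⊔preds=[-4,4]  new=[-4,4]  old=[-3,1]  +wl: 2
  step 11. node 4  ⊔preds=[-4,4]  new=[-4,4]  old=[-3,4]  +wl: 3,5
  step 12. node 0  ⊔preds=[-4,4]  new=[-4,4]  old=[-3,4]  +wl: 4
  step 13. node 2  ⊔preds=[-4,4]  new=[-1,4]  stable
  step 14. node 3  ⊔preds=[-4,4]  new=[-4,4]  stable
  step 15. node 5  ⊔preds=[-4,4]  new=[-4,4]  old=[-3,4]  +wl: 0,1,2,3
  step 16. node 4  ⊔preds=[-4,4]  new=[-4,4]  stable
  step 17. node 0  ⊔preds=[-4,4]  new=[-4,4]  stable
  step 18. node 1  ⊔preds=[-4,4]  new=[-4,2]  stable
  step 19. node 2  ⊔preds=[-4,4]  new=[-1,4]  stable
  step 20. node 3  ⊔preds=[-4,4]  new=[-4,4]  stable

Least fixpoint reached:
  node 0: [-4,4]
  node 1: [-4,2]
  node 2: [-1,4]
  node 3: [-4,4]
  node 4: [-4,4]
  node 5: [-4,4]

[-4,4]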